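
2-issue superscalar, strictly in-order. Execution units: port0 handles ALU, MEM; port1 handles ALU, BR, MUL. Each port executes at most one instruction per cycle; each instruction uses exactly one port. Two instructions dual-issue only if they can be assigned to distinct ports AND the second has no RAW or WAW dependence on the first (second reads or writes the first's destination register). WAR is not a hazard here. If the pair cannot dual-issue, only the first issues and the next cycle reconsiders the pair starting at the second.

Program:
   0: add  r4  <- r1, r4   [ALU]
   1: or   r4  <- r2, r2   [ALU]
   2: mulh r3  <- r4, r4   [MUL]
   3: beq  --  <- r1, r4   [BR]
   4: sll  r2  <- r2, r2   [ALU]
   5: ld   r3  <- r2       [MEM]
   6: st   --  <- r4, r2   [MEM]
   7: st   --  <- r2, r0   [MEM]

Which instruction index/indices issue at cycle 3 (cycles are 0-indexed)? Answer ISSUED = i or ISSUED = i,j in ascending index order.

c0: i0 add  WAW r4
c1: i1 or  RAW r4
c2: i2 mulh  no-port MUL/BR
c3: i3+i4 beq+sll  pair
c4: i5 ld  no-port MEM/MEM
c5: i6 st  no-port MEM/MEM
c6: i7 st  tail

ISSUED = 3,4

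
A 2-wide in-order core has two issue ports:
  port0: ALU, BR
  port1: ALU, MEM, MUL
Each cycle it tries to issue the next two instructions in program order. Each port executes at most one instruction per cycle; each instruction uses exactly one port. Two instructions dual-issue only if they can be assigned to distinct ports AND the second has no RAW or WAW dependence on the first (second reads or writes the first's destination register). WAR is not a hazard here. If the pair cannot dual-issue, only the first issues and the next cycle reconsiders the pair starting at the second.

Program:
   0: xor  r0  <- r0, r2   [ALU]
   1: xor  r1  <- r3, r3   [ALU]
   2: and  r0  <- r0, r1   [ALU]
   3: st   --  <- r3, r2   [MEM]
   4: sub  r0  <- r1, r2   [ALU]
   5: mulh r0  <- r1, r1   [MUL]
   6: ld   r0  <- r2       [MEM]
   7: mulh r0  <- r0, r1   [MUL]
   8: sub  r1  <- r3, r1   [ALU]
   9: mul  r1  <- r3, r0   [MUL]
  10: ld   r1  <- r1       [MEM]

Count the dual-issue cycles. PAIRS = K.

PAIRS = 3

c0: i0/i1 xor.ALU/xor.ALU  dual
c1: i2/i3 and.ALU/st.MEM  dual
c2: i4 sub.ALU  WAW r0
c3: i5 mulh.MUL  no-port MUL/MEM
c4: i6 ld.MEM  no-port MEM/MUL
c5: i7/i8 mulh.MUL/sub.ALU  dual
c6: i9 mul.MUL  no-port MUL/MEM
c7: i10 ld.MEM  tail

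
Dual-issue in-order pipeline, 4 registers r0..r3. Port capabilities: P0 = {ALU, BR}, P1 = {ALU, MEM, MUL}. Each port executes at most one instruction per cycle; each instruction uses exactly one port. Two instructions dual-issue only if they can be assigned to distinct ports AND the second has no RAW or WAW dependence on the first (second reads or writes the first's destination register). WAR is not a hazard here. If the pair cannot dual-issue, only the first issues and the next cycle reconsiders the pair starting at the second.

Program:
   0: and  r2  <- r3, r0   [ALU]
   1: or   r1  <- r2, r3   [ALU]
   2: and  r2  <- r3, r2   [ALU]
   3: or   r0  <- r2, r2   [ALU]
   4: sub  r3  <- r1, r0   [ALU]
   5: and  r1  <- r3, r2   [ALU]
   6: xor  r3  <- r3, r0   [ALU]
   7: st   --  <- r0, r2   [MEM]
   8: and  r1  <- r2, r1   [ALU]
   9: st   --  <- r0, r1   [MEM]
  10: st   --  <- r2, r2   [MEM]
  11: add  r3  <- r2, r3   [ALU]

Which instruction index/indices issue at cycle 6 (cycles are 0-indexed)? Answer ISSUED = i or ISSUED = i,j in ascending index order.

ISSUED = 9

  cy0 -> i0 (and.ALU) RAW r2
  cy1 -> i1+i2 (or.ALU+and.ALU) pair
  cy2 -> i3 (or.ALU) RAW r0
  cy3 -> i4 (sub.ALU) RAW r3
  cy4 -> i5+i6 (and.ALU+xor.ALU) pair
  cy5 -> i7+i8 (st.MEM+and.ALU) pair
  cy6 -> i9 (st.MEM) no-port MEM/MEM
  cy7 -> i10+i11 (st.MEM+add.ALU) pair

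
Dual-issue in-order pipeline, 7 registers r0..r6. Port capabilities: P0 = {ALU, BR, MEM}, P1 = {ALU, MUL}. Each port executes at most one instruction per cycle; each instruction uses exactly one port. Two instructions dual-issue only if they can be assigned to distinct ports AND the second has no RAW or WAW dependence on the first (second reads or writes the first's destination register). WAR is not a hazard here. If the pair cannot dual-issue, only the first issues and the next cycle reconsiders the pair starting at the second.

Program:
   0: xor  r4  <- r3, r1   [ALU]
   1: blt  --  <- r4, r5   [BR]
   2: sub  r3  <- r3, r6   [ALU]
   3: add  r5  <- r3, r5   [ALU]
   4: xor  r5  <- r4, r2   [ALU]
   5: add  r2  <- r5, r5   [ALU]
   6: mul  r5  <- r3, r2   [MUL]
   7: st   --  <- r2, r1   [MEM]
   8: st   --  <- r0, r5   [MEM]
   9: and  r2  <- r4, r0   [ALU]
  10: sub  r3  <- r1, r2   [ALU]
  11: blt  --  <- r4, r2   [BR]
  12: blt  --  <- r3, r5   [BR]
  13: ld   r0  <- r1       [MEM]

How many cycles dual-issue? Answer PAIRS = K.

[0] i0  xor.ALU  -- RAW r4
[1] i1+i2  blt.BR+sub.ALU  -- dual
[2] i3  add.ALU  -- WAW r5
[3] i4  xor.ALU  -- RAW r5
[4] i5  add.ALU  -- RAW r2
[5] i6+i7  mul.MUL+st.MEM  -- dual
[6] i8+i9  st.MEM+and.ALU  -- dual
[7] i10+i11  sub.ALU+blt.BR  -- dual
[8] i12  blt.BR  -- no-port BR/MEM
[9] i13  ld.MEM  -- tail

PAIRS = 4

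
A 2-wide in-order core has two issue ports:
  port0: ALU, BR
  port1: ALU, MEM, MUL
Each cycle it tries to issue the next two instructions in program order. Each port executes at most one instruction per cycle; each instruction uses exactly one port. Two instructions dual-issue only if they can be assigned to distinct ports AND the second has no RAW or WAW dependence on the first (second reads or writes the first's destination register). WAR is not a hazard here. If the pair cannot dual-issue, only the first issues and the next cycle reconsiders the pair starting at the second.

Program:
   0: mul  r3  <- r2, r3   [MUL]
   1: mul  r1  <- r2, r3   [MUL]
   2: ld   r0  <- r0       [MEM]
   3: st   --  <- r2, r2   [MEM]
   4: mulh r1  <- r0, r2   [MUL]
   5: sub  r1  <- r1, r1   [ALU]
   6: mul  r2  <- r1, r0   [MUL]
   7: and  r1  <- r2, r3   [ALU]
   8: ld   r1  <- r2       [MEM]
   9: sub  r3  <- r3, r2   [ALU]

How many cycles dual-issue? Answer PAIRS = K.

PAIRS = 1

c0: i0 mul.MUL  no-port MUL/MUL
c1: i1 mul.MUL  no-port MUL/MEM
c2: i2 ld.MEM  no-port MEM/MEM
c3: i3 st.MEM  no-port MEM/MUL
c4: i4 mulh.MUL  RAW+WAW r1
c5: i5 sub.ALU  RAW r1
c6: i6 mul.MUL  RAW r2
c7: i7 and.ALU  WAW r1
c8: i8+i9 ld.MEM;sub.ALU  2-wide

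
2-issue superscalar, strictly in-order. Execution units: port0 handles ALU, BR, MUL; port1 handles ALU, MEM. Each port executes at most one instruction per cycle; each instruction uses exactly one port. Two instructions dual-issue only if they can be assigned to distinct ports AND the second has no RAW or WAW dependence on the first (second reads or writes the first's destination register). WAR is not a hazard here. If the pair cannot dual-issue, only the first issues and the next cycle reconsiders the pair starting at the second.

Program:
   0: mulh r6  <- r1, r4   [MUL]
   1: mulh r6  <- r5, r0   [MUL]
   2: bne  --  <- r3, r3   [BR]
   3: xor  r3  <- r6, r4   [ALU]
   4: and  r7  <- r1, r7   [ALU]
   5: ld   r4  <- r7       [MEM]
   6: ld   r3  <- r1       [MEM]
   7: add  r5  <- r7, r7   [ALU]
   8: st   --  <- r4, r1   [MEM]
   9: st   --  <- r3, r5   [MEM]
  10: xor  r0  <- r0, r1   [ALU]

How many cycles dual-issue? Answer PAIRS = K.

c0: i0 mulh.MUL  no-port MUL/MUL
c1: i1 mulh.MUL  no-port MUL/BR
c2: i2&i3 bne.BR;xor.ALU  pair
c3: i4 and.ALU  RAW r7
c4: i5 ld.MEM  no-port MEM/MEM
c5: i6&i7 ld.MEM;add.ALU  pair
c6: i8 st.MEM  no-port MEM/MEM
c7: i9&i10 st.MEM;xor.ALU  pair

PAIRS = 3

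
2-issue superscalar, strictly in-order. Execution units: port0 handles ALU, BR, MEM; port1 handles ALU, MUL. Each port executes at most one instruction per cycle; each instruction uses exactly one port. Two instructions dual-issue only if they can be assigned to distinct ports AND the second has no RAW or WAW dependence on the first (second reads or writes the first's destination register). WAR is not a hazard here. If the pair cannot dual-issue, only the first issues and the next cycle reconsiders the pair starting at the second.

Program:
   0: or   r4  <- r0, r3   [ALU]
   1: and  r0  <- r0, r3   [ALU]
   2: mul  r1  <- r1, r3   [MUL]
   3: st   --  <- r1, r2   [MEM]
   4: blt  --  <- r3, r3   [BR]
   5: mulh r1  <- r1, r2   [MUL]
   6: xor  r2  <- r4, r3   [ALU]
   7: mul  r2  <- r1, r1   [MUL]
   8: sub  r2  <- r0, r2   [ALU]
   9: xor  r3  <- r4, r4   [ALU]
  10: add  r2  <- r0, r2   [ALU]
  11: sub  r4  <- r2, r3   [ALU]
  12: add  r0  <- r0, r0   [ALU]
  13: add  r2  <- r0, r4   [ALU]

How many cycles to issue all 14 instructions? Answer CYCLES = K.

t=0 i0&i1:or and ; 2-wide
t=1 i2:mul ; RAW r1
t=2 i3:st ; no-port MEM/BR
t=3 i4&i5:blt mulh ; 2-wide
t=4 i6:xor ; WAW r2
t=5 i7:mul ; RAW+WAW r2
t=6 i8&i9:sub xor ; 2-wide
t=7 i10:add ; RAW r2
t=8 i11&i12:sub add ; 2-wide
t=9 i13:add ; tail

CYCLES = 10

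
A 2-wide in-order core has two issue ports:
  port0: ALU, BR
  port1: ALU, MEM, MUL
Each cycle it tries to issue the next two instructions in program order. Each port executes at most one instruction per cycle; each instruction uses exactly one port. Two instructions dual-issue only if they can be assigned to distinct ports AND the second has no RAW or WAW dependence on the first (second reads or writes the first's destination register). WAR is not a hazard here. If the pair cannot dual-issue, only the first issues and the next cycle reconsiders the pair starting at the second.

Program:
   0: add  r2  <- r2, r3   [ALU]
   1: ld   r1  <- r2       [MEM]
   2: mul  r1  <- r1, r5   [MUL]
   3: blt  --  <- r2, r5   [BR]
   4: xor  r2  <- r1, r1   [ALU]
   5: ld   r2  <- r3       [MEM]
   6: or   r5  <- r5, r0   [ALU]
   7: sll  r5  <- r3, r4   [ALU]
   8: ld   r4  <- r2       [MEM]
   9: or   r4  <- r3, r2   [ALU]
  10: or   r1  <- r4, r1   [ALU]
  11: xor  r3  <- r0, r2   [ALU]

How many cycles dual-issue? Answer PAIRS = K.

PAIRS = 4

  cy0 -> i0 (add) RAW r2
  cy1 -> i1 (ld) no-port MEM/MUL
  cy2 -> i2+i3 (mul/blt) dual
  cy3 -> i4 (xor) WAW r2
  cy4 -> i5+i6 (ld/or) dual
  cy5 -> i7+i8 (sll/ld) dual
  cy6 -> i9 (or) RAW r4
  cy7 -> i10+i11 (or/xor) dual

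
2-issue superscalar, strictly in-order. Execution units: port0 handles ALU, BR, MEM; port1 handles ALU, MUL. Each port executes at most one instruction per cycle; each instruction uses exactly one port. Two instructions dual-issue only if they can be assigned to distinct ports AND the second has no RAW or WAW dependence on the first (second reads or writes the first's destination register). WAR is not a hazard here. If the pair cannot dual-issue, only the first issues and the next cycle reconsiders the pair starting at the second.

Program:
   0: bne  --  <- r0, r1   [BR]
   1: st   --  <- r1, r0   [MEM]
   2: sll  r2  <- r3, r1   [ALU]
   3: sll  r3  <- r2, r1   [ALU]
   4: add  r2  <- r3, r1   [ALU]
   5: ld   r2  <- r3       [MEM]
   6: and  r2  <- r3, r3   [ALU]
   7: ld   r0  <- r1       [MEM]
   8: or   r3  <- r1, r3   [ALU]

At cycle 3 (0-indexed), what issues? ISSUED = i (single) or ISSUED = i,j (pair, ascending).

ISSUED = 4

t=0 i0:bne.BR ; no-port BR/MEM
t=1 i1/i2:st.MEM/sll.ALU ; dual
t=2 i3:sll.ALU ; RAW r3
t=3 i4:add.ALU ; WAW r2
t=4 i5:ld.MEM ; WAW r2
t=5 i6/i7:and.ALU/ld.MEM ; dual
t=6 i8:or.ALU ; tail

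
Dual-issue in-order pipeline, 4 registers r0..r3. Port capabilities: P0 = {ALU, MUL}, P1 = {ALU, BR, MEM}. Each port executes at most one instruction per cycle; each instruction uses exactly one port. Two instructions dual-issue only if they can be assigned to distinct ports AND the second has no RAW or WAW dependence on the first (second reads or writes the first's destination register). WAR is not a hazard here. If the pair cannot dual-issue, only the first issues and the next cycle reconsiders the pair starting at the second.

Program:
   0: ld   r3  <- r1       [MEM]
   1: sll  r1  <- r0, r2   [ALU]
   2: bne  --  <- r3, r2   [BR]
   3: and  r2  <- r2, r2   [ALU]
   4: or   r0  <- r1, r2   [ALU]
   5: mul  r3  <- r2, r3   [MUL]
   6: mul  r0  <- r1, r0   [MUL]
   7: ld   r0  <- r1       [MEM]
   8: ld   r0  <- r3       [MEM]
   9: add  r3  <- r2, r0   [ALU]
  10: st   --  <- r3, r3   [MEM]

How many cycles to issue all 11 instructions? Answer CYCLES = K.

CYCLES = 8

t=0 i0,i1:ld sll ; 2-wide
t=1 i2,i3:bne and ; 2-wide
t=2 i4,i5:or mul ; 2-wide
t=3 i6:mul ; WAW r0
t=4 i7:ld ; no-port MEM/MEM
t=5 i8:ld ; RAW r0
t=6 i9:add ; RAW r3
t=7 i10:st ; tail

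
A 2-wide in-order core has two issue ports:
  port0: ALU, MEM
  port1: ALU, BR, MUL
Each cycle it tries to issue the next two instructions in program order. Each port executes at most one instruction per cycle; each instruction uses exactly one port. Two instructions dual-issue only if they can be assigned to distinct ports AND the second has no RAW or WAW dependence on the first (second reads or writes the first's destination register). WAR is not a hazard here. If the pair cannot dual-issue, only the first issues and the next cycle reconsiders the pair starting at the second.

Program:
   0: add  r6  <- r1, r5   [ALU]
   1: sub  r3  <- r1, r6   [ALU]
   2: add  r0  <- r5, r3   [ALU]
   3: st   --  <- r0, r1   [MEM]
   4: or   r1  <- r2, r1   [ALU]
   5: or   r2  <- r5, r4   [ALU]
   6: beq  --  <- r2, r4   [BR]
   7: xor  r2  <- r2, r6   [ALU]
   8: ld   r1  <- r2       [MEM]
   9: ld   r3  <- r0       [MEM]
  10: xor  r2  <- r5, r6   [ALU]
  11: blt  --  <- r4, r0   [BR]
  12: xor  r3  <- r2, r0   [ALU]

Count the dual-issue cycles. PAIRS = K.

PAIRS = 4

#0 head=0: add i0 RAW r6
#1 head=1: sub i1 RAW r3
#2 head=2: add i2 RAW r0
#3 head=3: st;or i3,i4 pair
#4 head=5: or i5 RAW r2
#5 head=6: beq;xor i6,i7 pair
#6 head=8: ld i8 no-port MEM/MEM
#7 head=9: ld;xor i9,i10 pair
#8 head=11: blt;xor i11,i12 pair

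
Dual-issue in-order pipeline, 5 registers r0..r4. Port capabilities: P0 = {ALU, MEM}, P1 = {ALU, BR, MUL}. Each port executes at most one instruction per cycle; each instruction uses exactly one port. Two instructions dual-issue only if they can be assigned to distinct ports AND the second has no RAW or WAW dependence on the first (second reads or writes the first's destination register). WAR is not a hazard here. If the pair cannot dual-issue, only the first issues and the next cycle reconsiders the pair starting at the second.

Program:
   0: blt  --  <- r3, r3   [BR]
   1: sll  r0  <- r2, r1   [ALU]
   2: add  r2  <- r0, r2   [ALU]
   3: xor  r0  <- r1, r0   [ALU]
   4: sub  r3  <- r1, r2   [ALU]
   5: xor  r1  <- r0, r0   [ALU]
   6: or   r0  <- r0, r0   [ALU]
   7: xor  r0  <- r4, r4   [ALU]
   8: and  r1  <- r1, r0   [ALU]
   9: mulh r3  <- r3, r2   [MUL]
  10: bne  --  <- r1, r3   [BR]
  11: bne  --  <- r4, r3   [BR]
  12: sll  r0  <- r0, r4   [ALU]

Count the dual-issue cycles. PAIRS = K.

PAIRS = 5

[0] i0,i1  blt;sll  -- dual
[1] i2,i3  add;xor  -- dual
[2] i4,i5  sub;xor  -- dual
[3] i6  or  -- WAW r0
[4] i7  xor  -- RAW r0
[5] i8,i9  and;mulh  -- dual
[6] i10  bne  -- no-port BR/BR
[7] i11,i12  bne;sll  -- dual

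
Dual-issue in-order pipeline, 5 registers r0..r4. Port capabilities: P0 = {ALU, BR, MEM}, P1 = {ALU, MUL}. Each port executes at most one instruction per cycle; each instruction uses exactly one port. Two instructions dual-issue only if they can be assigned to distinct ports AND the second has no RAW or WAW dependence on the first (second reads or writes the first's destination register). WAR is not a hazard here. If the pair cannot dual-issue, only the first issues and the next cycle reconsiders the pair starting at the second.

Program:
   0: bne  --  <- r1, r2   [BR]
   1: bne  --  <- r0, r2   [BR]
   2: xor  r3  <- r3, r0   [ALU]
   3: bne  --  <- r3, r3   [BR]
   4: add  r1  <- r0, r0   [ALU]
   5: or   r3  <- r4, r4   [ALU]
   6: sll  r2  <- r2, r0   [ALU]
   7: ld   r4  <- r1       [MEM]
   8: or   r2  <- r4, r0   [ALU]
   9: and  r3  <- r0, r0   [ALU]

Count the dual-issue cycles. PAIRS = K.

c0: i0 bne.BR  no-port BR/BR
c1: i1+i2 bne.BR+xor.ALU  2-wide
c2: i3+i4 bne.BR+add.ALU  2-wide
c3: i5+i6 or.ALU+sll.ALU  2-wide
c4: i7 ld.MEM  RAW r4
c5: i8+i9 or.ALU+and.ALU  2-wide

PAIRS = 4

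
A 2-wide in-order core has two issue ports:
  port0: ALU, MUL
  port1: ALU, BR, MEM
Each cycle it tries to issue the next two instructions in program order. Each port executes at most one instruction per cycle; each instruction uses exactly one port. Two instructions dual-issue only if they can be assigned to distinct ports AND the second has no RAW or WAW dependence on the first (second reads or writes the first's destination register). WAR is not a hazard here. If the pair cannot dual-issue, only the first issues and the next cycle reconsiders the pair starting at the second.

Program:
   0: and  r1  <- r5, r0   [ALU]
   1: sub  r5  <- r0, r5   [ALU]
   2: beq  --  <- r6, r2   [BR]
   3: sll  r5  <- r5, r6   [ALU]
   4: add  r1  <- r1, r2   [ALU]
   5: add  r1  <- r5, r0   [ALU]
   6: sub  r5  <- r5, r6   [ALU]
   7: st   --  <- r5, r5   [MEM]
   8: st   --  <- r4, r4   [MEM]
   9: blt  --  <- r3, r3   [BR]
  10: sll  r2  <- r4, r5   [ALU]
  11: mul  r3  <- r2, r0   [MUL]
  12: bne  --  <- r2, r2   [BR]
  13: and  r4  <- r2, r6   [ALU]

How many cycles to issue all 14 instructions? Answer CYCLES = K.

0. and+sub @i0&i1  | dual
1. beq+sll @i2&i3  | dual
2. add @i4  | WAW r1
3. add+sub @i5&i6  | dual
4. st @i7  | no-port MEM/MEM
5. st @i8  | no-port MEM/BR
6. blt+sll @i9&i10  | dual
7. mul+bne @i11&i12  | dual
8. and @i13  | tail

CYCLES = 9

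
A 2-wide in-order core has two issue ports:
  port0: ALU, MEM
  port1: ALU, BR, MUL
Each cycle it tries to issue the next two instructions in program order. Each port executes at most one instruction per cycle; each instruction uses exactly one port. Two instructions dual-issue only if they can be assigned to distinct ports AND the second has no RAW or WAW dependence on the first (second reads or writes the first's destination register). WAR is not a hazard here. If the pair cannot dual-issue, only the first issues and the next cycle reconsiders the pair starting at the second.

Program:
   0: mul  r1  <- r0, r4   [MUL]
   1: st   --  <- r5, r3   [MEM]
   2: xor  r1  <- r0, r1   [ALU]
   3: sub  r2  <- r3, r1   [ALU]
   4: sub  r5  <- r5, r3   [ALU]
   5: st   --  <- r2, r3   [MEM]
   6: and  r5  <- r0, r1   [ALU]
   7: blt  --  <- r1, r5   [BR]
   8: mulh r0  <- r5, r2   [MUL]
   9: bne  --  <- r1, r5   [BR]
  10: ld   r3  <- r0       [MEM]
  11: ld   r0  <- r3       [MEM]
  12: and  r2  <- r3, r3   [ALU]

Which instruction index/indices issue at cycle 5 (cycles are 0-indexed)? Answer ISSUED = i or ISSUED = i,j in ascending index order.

ISSUED = 8

[0] i0,i1  mul+st  -- pair
[1] i2  xor  -- RAW r1
[2] i3,i4  sub+sub  -- pair
[3] i5,i6  st+and  -- pair
[4] i7  blt  -- no-port BR/MUL
[5] i8  mulh  -- no-port MUL/BR
[6] i9,i10  bne+ld  -- pair
[7] i11,i12  ld+and  -- pair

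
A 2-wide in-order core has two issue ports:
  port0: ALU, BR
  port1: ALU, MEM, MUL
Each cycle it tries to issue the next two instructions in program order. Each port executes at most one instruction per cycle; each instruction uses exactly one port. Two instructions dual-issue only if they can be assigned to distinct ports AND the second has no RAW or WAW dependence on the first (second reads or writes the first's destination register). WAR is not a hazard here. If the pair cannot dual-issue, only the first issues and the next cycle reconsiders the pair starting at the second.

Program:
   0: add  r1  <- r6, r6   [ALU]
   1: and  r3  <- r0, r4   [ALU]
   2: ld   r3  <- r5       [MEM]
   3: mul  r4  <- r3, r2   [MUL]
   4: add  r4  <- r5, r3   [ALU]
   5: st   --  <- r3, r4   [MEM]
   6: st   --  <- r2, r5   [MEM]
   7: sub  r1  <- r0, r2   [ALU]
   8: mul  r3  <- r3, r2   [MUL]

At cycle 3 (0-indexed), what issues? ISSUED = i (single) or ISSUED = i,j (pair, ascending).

t=0 i0+i1:add+and ; dual
t=1 i2:ld ; no-port MEM/MUL
t=2 i3:mul ; WAW r4
t=3 i4:add ; RAW r4
t=4 i5:st ; no-port MEM/MEM
t=5 i6+i7:st+sub ; dual
t=6 i8:mul ; tail

ISSUED = 4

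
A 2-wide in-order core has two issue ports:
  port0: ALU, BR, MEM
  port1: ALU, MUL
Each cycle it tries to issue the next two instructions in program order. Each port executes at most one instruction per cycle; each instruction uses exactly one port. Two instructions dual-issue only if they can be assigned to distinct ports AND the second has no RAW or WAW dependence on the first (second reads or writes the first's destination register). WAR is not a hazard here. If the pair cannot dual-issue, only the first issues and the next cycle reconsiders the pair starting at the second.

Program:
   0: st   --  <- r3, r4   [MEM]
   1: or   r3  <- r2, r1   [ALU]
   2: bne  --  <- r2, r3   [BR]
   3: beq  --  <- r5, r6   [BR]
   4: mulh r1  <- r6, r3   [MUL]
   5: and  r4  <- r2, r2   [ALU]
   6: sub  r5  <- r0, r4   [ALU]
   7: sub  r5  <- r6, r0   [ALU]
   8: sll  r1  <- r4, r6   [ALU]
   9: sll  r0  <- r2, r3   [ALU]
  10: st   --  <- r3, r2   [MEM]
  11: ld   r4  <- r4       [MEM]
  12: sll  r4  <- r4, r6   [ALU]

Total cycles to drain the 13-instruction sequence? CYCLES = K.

CYCLES = 9

#0 head=0: st+or i0/i1 dual
#1 head=2: bne i2 no-port BR/BR
#2 head=3: beq+mulh i3/i4 dual
#3 head=5: and i5 RAW r4
#4 head=6: sub i6 WAW r5
#5 head=7: sub+sll i7/i8 dual
#6 head=9: sll+st i9/i10 dual
#7 head=11: ld i11 RAW+WAW r4
#8 head=12: sll i12 tail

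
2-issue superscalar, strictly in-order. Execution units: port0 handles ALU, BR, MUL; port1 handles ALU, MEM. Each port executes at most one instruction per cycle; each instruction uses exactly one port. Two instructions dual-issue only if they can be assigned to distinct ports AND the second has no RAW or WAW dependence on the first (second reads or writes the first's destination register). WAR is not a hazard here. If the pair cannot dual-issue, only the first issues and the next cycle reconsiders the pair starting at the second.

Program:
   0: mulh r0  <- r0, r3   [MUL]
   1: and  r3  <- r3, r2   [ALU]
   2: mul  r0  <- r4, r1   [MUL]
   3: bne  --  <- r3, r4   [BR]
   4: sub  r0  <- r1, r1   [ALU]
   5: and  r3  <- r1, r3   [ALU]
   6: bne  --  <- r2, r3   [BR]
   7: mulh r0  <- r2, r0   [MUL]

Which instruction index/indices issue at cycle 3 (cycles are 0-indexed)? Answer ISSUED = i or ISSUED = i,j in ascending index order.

ISSUED = 5

[0] i0,i1  mulh.MUL and.ALU  -- dual
[1] i2  mul.MUL  -- no-port MUL/BR
[2] i3,i4  bne.BR sub.ALU  -- dual
[3] i5  and.ALU  -- RAW r3
[4] i6  bne.BR  -- no-port BR/MUL
[5] i7  mulh.MUL  -- tail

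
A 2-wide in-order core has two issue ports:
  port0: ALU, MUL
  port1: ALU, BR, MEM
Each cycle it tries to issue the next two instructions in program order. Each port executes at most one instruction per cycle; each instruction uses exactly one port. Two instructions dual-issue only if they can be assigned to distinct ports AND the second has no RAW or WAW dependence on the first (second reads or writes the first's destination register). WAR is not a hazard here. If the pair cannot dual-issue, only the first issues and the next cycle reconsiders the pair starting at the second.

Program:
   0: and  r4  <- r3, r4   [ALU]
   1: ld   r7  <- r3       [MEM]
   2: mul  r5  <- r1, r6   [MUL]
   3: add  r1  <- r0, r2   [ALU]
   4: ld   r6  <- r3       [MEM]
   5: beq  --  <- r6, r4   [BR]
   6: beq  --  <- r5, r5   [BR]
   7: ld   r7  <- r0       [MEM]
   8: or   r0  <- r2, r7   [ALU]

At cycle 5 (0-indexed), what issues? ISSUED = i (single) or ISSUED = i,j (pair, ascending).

ISSUED = 7

c0: i0/i1 and.ALU;ld.MEM  pair
c1: i2/i3 mul.MUL;add.ALU  pair
c2: i4 ld.MEM  no-port MEM/BR
c3: i5 beq.BR  no-port BR/BR
c4: i6 beq.BR  no-port BR/MEM
c5: i7 ld.MEM  RAW r7
c6: i8 or.ALU  tail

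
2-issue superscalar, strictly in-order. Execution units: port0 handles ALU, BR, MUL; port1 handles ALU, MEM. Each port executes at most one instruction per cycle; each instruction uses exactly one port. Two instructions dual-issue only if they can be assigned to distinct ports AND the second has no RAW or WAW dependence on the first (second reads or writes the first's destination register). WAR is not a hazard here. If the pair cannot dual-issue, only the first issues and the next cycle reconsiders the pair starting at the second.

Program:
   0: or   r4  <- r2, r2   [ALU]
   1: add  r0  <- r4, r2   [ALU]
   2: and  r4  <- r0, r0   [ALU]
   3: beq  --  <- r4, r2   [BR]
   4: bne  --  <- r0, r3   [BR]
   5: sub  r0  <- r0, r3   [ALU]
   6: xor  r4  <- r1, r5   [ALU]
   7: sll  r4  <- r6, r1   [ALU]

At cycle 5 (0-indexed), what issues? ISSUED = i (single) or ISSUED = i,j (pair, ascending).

c0: i0 or  RAW r4
c1: i1 add  RAW r0
c2: i2 and  RAW r4
c3: i3 beq  no-port BR/BR
c4: i4/i5 bne sub  pair
c5: i6 xor  WAW r4
c6: i7 sll  tail

ISSUED = 6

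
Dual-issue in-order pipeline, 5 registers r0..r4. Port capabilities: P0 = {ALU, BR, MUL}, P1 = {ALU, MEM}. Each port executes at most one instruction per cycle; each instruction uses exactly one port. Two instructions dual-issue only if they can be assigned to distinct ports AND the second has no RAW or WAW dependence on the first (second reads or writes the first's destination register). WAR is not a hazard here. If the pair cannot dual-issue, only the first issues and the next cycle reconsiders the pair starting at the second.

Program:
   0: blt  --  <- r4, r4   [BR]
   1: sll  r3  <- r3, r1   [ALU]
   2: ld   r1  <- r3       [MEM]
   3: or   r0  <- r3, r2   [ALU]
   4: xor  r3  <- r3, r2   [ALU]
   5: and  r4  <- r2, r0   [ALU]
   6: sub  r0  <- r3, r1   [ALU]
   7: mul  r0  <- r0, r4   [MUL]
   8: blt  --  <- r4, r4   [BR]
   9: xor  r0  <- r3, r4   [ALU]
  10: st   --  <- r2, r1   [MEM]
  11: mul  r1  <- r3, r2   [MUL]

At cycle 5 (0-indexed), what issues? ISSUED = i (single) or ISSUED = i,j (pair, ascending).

ISSUED = 8,9

  cy0 -> i0+i1 (blt sll) dual
  cy1 -> i2+i3 (ld or) dual
  cy2 -> i4+i5 (xor and) dual
  cy3 -> i6 (sub) RAW+WAW r0
  cy4 -> i7 (mul) no-port MUL/BR
  cy5 -> i8+i9 (blt xor) dual
  cy6 -> i10+i11 (st mul) dual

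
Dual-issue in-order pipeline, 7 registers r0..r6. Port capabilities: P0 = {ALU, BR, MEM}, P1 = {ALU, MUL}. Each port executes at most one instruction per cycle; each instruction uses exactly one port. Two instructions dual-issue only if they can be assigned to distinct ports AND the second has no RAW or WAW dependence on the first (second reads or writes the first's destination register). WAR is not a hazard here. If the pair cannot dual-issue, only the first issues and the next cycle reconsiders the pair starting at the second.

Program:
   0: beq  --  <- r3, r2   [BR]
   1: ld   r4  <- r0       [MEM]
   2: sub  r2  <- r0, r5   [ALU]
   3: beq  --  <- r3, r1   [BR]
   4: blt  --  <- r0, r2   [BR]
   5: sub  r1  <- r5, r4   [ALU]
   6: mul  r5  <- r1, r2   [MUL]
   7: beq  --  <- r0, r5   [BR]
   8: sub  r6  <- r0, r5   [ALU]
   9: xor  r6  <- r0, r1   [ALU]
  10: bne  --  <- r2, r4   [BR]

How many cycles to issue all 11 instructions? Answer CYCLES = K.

CYCLES = 7

c0: i0 beq.BR  no-port BR/MEM
c1: i1/i2 ld.MEM sub.ALU  dual
c2: i3 beq.BR  no-port BR/BR
c3: i4/i5 blt.BR sub.ALU  dual
c4: i6 mul.MUL  RAW r5
c5: i7/i8 beq.BR sub.ALU  dual
c6: i9/i10 xor.ALU bne.BR  dual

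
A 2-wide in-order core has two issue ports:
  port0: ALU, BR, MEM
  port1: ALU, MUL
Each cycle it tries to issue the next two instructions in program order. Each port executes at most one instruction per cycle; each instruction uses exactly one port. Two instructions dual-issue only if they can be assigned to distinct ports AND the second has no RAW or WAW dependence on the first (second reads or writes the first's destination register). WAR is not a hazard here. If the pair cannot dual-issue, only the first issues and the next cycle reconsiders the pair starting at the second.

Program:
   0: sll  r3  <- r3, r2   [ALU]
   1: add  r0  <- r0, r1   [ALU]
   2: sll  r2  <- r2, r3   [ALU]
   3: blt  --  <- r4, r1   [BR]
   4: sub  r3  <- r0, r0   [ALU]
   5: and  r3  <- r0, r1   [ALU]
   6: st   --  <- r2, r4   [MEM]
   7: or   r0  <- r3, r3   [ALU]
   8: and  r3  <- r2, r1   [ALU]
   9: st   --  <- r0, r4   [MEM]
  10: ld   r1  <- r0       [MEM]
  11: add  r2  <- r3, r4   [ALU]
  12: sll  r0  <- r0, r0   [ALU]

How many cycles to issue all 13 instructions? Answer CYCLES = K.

c0: i0/i1 sll+add  dual
c1: i2/i3 sll+blt  dual
c2: i4 sub  WAW r3
c3: i5/i6 and+st  dual
c4: i7/i8 or+and  dual
c5: i9 st  no-port MEM/MEM
c6: i10/i11 ld+add  dual
c7: i12 sll  tail

CYCLES = 8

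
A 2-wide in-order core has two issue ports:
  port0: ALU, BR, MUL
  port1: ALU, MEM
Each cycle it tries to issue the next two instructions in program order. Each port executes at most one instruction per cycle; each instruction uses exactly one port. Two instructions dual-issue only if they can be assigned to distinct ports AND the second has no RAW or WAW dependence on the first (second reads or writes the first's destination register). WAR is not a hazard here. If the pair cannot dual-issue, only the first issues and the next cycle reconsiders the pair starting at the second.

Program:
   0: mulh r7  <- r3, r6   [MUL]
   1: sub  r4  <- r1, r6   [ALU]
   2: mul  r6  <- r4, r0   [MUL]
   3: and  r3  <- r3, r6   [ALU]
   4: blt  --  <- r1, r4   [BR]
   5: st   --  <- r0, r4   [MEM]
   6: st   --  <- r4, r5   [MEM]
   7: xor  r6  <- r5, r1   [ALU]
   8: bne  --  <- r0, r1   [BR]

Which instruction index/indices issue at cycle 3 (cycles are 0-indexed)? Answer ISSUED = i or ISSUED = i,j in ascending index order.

ISSUED = 5

t=0 i0/i1:mulh+sub ; dual
t=1 i2:mul ; RAW r6
t=2 i3/i4:and+blt ; dual
t=3 i5:st ; no-port MEM/MEM
t=4 i6/i7:st+xor ; dual
t=5 i8:bne ; tail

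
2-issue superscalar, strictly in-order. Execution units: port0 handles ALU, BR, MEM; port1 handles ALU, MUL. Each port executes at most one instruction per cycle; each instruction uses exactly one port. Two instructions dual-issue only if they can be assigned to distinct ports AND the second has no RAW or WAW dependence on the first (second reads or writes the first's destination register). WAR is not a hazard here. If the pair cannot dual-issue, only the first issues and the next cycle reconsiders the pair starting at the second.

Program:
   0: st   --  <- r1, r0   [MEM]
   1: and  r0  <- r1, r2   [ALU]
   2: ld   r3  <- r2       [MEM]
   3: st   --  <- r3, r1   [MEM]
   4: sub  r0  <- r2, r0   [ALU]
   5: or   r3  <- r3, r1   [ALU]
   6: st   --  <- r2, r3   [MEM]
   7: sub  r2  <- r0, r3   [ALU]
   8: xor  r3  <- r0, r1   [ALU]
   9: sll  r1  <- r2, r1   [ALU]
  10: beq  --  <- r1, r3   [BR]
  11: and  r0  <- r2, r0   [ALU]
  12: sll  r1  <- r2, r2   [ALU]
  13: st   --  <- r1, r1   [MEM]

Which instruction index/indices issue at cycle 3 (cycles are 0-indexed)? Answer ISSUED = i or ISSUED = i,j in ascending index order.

[0] i0&i1  st.MEM/and.ALU  -- pair
[1] i2  ld.MEM  -- no-port MEM/MEM
[2] i3&i4  st.MEM/sub.ALU  -- pair
[3] i5  or.ALU  -- RAW r3
[4] i6&i7  st.MEM/sub.ALU  -- pair
[5] i8&i9  xor.ALU/sll.ALU  -- pair
[6] i10&i11  beq.BR/and.ALU  -- pair
[7] i12  sll.ALU  -- RAW r1
[8] i13  st.MEM  -- tail

ISSUED = 5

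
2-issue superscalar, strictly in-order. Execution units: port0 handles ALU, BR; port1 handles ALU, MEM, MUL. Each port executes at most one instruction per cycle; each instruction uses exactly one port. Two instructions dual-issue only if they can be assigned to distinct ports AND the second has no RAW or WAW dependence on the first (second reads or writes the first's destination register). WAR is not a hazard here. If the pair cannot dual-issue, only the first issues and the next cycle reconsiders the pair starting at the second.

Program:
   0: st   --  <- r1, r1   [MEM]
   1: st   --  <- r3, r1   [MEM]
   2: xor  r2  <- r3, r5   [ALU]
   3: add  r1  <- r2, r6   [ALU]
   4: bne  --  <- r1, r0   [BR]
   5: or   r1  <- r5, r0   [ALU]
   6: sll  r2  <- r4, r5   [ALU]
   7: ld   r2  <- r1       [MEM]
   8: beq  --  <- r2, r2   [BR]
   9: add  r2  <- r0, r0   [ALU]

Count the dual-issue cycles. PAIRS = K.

PAIRS = 3

t=0 i0:st.MEM ; no-port MEM/MEM
t=1 i1+i2:st.MEM;xor.ALU ; 2-wide
t=2 i3:add.ALU ; RAW r1
t=3 i4+i5:bne.BR;or.ALU ; 2-wide
t=4 i6:sll.ALU ; WAW r2
t=5 i7:ld.MEM ; RAW r2
t=6 i8+i9:beq.BR;add.ALU ; 2-wide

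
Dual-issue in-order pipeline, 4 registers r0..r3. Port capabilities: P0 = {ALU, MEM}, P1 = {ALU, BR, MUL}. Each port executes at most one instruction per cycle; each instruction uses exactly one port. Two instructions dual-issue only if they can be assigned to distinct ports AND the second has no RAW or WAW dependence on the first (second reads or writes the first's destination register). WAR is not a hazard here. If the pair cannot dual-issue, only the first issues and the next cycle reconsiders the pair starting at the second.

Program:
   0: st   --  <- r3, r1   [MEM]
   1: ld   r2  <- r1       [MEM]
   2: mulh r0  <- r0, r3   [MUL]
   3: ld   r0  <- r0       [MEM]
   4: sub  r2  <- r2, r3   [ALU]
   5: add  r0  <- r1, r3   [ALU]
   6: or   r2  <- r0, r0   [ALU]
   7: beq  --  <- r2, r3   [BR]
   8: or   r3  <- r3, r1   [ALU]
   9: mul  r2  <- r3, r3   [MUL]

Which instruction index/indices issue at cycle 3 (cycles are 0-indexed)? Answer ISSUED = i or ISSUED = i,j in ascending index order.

ISSUED = 5

0. st @i0  | no-port MEM/MEM
1. ld;mulh @i1+i2  | 2-wide
2. ld;sub @i3+i4  | 2-wide
3. add @i5  | RAW r0
4. or @i6  | RAW r2
5. beq;or @i7+i8  | 2-wide
6. mul @i9  | tail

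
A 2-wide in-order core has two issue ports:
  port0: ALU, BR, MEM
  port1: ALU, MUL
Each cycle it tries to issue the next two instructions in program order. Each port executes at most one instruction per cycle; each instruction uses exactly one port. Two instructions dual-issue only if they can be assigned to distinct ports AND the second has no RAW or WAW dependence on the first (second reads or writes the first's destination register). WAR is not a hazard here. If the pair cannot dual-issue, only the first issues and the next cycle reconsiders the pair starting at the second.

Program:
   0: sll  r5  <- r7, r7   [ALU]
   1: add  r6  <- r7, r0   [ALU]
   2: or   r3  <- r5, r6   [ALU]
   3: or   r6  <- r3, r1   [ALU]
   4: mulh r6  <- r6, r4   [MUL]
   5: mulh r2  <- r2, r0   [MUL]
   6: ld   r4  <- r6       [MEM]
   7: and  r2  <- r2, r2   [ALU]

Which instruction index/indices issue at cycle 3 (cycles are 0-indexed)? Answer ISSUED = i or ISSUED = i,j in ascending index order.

ISSUED = 4

0. sll.ALU+add.ALU @i0/i1  | pair
1. or.ALU @i2  | RAW r3
2. or.ALU @i3  | RAW+WAW r6
3. mulh.MUL @i4  | no-port MUL/MUL
4. mulh.MUL+ld.MEM @i5/i6  | pair
5. and.ALU @i7  | tail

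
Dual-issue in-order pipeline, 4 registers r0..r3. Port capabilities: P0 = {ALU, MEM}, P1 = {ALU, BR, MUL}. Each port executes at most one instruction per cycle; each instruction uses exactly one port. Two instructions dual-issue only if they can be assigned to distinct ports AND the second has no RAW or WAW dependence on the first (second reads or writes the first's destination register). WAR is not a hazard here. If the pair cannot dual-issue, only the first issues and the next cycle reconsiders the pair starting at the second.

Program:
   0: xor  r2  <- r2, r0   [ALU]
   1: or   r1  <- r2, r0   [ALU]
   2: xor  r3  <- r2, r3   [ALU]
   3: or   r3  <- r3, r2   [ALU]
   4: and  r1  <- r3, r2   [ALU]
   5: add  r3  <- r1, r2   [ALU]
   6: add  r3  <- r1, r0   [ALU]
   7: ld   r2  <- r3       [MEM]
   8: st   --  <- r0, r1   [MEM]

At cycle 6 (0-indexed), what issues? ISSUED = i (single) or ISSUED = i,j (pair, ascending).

  cy0 -> i0 (xor.ALU) RAW r2
  cy1 -> i1+i2 (or.ALU/xor.ALU) pair
  cy2 -> i3 (or.ALU) RAW r3
  cy3 -> i4 (and.ALU) RAW r1
  cy4 -> i5 (add.ALU) WAW r3
  cy5 -> i6 (add.ALU) RAW r3
  cy6 -> i7 (ld.MEM) no-port MEM/MEM
  cy7 -> i8 (st.MEM) tail

ISSUED = 7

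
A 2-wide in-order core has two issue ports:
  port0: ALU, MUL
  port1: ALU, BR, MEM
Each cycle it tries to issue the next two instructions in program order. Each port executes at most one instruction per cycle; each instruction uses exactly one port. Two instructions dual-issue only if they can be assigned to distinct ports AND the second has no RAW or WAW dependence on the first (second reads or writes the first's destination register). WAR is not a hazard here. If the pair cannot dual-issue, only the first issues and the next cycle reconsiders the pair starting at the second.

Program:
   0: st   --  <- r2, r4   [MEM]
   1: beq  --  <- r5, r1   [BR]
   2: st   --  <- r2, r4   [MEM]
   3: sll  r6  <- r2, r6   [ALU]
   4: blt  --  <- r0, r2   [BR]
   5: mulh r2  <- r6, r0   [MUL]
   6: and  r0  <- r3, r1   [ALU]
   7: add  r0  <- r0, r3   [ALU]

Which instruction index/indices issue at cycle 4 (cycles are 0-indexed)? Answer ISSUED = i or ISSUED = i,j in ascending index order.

ISSUED = 6

#0 head=0: st.MEM i0 no-port MEM/BR
#1 head=1: beq.BR i1 no-port BR/MEM
#2 head=2: st.MEM/sll.ALU i2/i3 pair
#3 head=4: blt.BR/mulh.MUL i4/i5 pair
#4 head=6: and.ALU i6 RAW+WAW r0
#5 head=7: add.ALU i7 tail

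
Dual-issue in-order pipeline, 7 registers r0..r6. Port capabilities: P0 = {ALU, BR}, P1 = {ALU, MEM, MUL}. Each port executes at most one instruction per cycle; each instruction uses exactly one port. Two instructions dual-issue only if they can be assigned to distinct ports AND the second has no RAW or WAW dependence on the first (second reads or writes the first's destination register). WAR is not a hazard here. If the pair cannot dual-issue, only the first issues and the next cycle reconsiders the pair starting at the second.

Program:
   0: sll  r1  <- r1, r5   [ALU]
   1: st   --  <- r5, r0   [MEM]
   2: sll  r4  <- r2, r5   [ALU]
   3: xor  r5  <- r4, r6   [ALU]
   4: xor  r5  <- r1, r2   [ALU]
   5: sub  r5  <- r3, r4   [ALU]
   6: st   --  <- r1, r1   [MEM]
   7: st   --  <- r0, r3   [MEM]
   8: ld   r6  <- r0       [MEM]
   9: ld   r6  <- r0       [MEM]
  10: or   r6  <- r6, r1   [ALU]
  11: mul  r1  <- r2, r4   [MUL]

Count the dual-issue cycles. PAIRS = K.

c0: i0+i1 sll.ALU;st.MEM  pair
c1: i2 sll.ALU  RAW r4
c2: i3 xor.ALU  WAW r5
c3: i4 xor.ALU  WAW r5
c4: i5+i6 sub.ALU;st.MEM  pair
c5: i7 st.MEM  no-port MEM/MEM
c6: i8 ld.MEM  no-port MEM/MEM
c7: i9 ld.MEM  RAW+WAW r6
c8: i10+i11 or.ALU;mul.MUL  pair

PAIRS = 3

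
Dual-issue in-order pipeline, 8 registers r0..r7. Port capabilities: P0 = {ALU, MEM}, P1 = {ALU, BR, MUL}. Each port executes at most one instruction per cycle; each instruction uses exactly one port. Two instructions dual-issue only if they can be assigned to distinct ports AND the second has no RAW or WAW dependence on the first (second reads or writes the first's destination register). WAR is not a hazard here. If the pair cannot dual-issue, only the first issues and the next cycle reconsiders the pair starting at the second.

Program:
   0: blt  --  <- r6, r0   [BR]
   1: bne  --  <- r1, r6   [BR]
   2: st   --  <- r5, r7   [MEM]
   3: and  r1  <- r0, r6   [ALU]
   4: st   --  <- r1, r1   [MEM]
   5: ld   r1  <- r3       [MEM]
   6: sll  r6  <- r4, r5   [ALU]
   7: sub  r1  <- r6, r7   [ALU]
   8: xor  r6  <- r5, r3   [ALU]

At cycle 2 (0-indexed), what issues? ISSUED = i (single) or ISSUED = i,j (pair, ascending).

0. blt @i0  | no-port BR/BR
1. bne;st @i1+i2  | pair
2. and @i3  | RAW r1
3. st @i4  | no-port MEM/MEM
4. ld;sll @i5+i6  | pair
5. sub;xor @i7+i8  | pair

ISSUED = 3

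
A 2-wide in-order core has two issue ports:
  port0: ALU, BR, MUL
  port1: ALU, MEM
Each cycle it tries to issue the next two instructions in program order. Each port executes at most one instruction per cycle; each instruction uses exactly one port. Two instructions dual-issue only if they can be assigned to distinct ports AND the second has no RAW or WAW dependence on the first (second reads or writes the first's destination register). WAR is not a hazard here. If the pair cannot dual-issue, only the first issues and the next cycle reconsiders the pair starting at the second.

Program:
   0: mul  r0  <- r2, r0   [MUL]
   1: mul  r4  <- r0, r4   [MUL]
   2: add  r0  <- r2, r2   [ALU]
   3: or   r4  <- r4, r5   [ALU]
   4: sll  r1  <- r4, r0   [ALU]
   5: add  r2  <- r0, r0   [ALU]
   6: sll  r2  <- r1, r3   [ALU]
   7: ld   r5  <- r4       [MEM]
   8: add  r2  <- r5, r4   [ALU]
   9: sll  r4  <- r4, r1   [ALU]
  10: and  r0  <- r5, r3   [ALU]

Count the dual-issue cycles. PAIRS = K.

PAIRS = 4

c0: i0 mul.MUL  no-port MUL/MUL
c1: i1/i2 mul.MUL+add.ALU  2-wide
c2: i3 or.ALU  RAW r4
c3: i4/i5 sll.ALU+add.ALU  2-wide
c4: i6/i7 sll.ALU+ld.MEM  2-wide
c5: i8/i9 add.ALU+sll.ALU  2-wide
c6: i10 and.ALU  tail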